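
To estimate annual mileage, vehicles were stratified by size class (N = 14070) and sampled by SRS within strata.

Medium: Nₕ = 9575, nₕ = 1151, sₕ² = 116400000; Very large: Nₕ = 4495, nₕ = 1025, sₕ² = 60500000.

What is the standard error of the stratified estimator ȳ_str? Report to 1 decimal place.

214.1

Var(ȳ_str) = Σₕ Wₕ²(1 − fₕ)sₕ²/nₕ with Wₕ = Nₕ/N, N = 14070.
Medium: Wₕ = 0.68052594; term = 0.68052594²·(1 − 0.12020888)·116400000/1151 = 41204.685.
Very large: Wₕ = 0.31947406; term = 0.31947406²·(1 − 0.22803115)·60500000/1025 = 4650.5304.
Sum = 45855.215.
SE = √(45855.215) = 214.1.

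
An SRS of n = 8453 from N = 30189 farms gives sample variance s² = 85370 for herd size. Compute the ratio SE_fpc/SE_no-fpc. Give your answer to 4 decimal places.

0.8485

f = n/N = 8453/30189 = 0.28000265.
SE_no-fpc = √(s²/n) = 3.1779511; SE_fpc = √((1−f)s²/n) = 2.6965759.
Ratio = √(1−f) = 0.84852658.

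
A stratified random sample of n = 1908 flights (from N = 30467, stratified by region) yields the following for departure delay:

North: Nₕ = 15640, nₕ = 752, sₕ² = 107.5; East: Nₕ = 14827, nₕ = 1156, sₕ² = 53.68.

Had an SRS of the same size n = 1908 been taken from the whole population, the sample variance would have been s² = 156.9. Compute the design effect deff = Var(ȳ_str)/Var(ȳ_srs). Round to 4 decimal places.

Var(ȳ_str) = Σ Wₕ²(1−fₕ)sₕ²/nₕ with Wₕ = Nₕ/30467:
  North: (15640/30467)²·(1−752/15640)·107.5/752 = 0.03585951
  East: (14827/30467)²·(1−1156/14827)·53.68/1156 = 0.010140255
  → Var(ȳ_str) = 0.045999765.
Var(ȳ_srs) = (1 − 1908/30467)·156.9/1908 = 0.07708287.
deff = 0.045999765 / 0.07708287 = 0.5968.

0.5968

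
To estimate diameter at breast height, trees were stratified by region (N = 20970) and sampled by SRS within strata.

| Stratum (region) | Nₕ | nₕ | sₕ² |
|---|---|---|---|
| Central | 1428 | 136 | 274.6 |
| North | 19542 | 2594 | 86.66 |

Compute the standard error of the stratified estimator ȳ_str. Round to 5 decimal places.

0.18339

Var(ȳ_str) = Σₕ Wₕ²(1 − fₕ)sₕ²/nₕ with Wₕ = Nₕ/N, N = 20970.
Central: Wₕ = 0.06809728; term = 0.06809728²·(1 − 0.09523810)·274.6/136 = 0.0084714058.
North: Wₕ = 0.93190272; term = 0.93190272²·(1 − 0.13273974)·86.66/2594 = 0.025161662.
Sum = 0.033633068.
SE = √(0.033633068) = 0.18339.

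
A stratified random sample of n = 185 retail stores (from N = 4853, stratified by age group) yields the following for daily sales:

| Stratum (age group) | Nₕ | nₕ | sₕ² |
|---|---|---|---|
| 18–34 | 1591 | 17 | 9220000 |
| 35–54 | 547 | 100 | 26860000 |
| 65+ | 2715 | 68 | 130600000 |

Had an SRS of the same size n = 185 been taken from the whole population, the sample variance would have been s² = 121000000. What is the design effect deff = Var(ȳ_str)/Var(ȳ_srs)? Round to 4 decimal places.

1.0276

Var(ȳ_str) = Σ Wₕ²(1−fₕ)sₕ²/nₕ with Wₕ = Nₕ/4853:
  18–34: (1591/4853)²·(1−17/1591)·9220000/17 = 57668.191
  35–54: (547/4853)²·(1−100/547)·26860000/100 = 2788.5618
  65+: (2715/4853)²·(1−68/2715)·130600000/68 = 586053.76
  → Var(ȳ_str) = 646510.51.
Var(ȳ_srs) = (1 − 185/4853)·121000000/185 = 629121.02.
deff = 646510.51 / 629121.02 = 1.0276.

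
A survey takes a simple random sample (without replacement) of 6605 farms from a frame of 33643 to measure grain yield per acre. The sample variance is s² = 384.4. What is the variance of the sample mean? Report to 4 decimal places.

Under SRS without replacement, Var(ȳ) = (1 − f)·s²/n with f = n/N = 6605/33643 = 0.19632613.
Var(ȳ) = (1 − 0.19632613)·384.4/6605 = 0.80367387·0.058198335 = 0.046772481.

0.0468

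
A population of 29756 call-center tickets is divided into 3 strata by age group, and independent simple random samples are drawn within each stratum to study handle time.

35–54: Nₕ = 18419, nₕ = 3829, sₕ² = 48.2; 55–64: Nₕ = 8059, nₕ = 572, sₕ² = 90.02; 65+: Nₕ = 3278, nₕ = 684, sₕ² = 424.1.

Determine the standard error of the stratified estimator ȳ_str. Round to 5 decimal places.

0.14318

Var(ȳ_str) = Σₕ Wₕ²(1 − fₕ)sₕ²/nₕ with Wₕ = Nₕ/N, N = 29756.
35–54: Wₕ = 0.61900121; term = 0.61900121²·(1 − 0.20788316)·48.2/3829 = 0.0038206206.
55–64: Wₕ = 0.27083613; term = 0.27083613²·(1 − 0.07097655)·90.02/572 = 0.010724644.
65+: Wₕ = 0.11016266; term = 0.11016266²·(1 − 0.20866382)·424.1/684 = 0.0059544546.
Sum = 0.020499719.
SE = √(0.020499719) = 0.14318.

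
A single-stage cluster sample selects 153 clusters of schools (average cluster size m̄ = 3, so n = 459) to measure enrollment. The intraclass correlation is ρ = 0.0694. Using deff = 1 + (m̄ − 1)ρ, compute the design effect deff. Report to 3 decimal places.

deff = 1 + (3 − 1)·0.0694 = 1 + 0.1388 = 1.1388.

1.139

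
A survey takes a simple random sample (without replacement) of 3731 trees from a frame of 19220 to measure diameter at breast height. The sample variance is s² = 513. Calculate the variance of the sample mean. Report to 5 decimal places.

Under SRS without replacement, Var(ȳ) = (1 − f)·s²/n with f = n/N = 3731/19220 = 0.19412071.
Var(ȳ) = (1 − 0.19412071)·513/3731 = 0.80587929·0.13749665 = 0.1108057.

0.11081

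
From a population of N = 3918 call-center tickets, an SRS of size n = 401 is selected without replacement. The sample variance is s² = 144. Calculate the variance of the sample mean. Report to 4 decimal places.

0.3223

Under SRS without replacement, Var(ȳ) = (1 − f)·s²/n with f = n/N = 401/3918 = 0.10234814.
Var(ȳ) = (1 − 0.10234814)·144/401 = 0.89765186·0.35910224 = 0.3223488.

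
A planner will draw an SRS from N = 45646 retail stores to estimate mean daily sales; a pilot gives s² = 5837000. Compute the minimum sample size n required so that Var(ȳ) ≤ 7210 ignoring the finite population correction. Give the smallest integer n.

810

Without fpc, n₀ = s²/D = 5837000/7210 = 809.5700.
Rounding up, n = 810.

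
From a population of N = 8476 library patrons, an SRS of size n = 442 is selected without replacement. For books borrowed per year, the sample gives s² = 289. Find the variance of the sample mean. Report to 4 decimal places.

0.6197

Under SRS without replacement, Var(ȳ) = (1 − f)·s²/n with f = n/N = 442/8476 = 0.05214724.
Var(ȳ) = (1 − 0.05214724)·289/442 = 0.94785276·0.65384615 = 0.61974988.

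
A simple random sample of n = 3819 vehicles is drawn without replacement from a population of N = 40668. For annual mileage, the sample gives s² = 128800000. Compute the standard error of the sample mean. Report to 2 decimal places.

Under SRS without replacement, Var(ȳ) = (1 − f)·s²/n with f = n/N = 3819/40668 = 0.09390676.
Var(ȳ) = (1 − 0.09390676)·128800000/3819 = 0.90609324·33726.106 = 30558.997.
SE(ȳ) = √(30558.997) = 174.81.

174.81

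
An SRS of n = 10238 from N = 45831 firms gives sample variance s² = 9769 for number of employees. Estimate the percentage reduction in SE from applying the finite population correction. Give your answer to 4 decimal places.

11.8743

f = n/N = 10238/45831 = 0.22338592.
SE_no-fpc = √(s²/n) = 0.97682663; SE_fpc = √((1−f)s²/n) = 0.86083541.
Ratio = √(1−f) = 0.88125710. Reduction = 100·(1 − 0.88125710) = 11.8743%.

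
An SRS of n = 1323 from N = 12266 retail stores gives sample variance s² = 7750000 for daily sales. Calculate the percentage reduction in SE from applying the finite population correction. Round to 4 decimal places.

f = n/N = 1323/12266 = 0.10785912.
SE_no-fpc = √(s²/n) = 76.536911; SE_fpc = √((1−f)s²/n) = 72.291569.
Ratio = √(1−f) = 0.94453209. Reduction = 100·(1 − 0.94453209) = 5.5468%.

5.5468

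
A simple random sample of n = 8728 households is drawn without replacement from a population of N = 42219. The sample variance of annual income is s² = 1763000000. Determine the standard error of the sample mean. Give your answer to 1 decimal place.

400.3

Under SRS without replacement, Var(ȳ) = (1 − f)·s²/n with f = n/N = 8728/42219 = 0.20673157.
Var(ȳ) = (1 − 0.20673157)·1763000000/8728 = 0.79326843·201993.58 = 160235.13.
SE(ȳ) = √(160235.13) = 400.3.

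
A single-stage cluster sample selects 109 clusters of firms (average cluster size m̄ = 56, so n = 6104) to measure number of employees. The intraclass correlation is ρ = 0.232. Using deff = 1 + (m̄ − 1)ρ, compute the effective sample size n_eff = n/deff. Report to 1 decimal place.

deff = 1 + (56 − 1)·0.232 = 1 + 12.76 = 13.76.
n_eff = 6104 / 13.76 = 443.6.

443.6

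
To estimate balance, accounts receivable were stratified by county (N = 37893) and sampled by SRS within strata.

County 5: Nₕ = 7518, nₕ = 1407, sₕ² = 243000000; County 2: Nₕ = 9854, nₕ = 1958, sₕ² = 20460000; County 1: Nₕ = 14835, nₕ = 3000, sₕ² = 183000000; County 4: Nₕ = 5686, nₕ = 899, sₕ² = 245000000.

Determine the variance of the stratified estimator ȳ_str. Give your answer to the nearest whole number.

Var(ȳ_str) = Σₕ Wₕ²(1 − fₕ)sₕ²/nₕ with Wₕ = Nₕ/N, N = 37893.
County 5: Wₕ = 0.19840076; term = 0.19840076²·(1 − 0.18715084)·243000000/1407 = 5525.9735.
County 2: Wₕ = 0.26004803; term = 0.26004803²·(1 − 0.19870104)·20460000/1958 = 566.23233.
County 1: Wₕ = 0.39149711; term = 0.39149711²·(1 − 0.20222447)·183000000/3000 = 7458.7778.
County 4: Wₕ = 0.15005410; term = 0.15005410²·(1 − 0.15810763)·245000000/899 = 5166.0511.
Sum = 18717.035.

18717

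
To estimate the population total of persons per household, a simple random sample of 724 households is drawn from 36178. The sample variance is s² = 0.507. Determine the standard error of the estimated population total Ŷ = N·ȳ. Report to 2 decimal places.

Var(Ŷ) = N²·Var(ȳ) = N²·(1 − n/N)·s²/n.
f = 724/36178 = 0.02001216; Var(ȳ) = 0.97998784·0.507/724 = 6.862622 × 10^-4.
Var(Ŷ) = 36178² · (6.862622 × 10^-4) = 898212.69.
SE(Ŷ) = √(898212.69) = 947.74.

947.74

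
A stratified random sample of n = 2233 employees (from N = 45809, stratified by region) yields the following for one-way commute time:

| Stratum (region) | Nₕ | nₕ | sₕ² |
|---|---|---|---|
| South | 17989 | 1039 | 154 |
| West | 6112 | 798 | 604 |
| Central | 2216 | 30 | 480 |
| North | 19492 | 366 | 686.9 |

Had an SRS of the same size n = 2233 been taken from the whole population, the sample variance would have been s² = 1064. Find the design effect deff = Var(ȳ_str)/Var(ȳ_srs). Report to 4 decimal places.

Var(ȳ_str) = Σ Wₕ²(1−fₕ)sₕ²/nₕ with Wₕ = Nₕ/45809:
  South: (17989/45809)²·(1−1039/17989)·154/1039 = 0.021536755
  West: (6112/45809)²·(1−798/6112)·604/798 = 0.011714866
  Central: (2216/45809)²·(1−30/2216)·480/30 = 0.036935014
  North: (19492/45809)²·(1−366/19492)·686.9/366 = 0.33341978
  → Var(ȳ_str) = 0.40360642.
Var(ȳ_srs) = (1 − 2233/45809)·1064/2233 = 0.45326215.
deff = 0.40360642 / 0.45326215 = 0.8904.

0.8904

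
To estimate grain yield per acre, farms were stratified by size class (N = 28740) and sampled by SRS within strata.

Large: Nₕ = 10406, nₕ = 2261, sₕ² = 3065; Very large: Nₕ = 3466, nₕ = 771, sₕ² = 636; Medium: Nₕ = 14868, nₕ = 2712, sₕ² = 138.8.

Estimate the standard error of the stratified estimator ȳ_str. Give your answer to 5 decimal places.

Var(ȳ_str) = Σₕ Wₕ²(1 − fₕ)sₕ²/nₕ with Wₕ = Nₕ/N, N = 28740.
Large: Wₕ = 0.36207376; term = 0.36207376²·(1 − 0.21727849)·3065/2261 = 0.13910134.
Very large: Wₕ = 0.12059847; term = 0.12059847²·(1 − 0.22244662)·636/771 = 0.0093286014.
Medium: Wₕ = 0.51732777; term = 0.51732777²·(1 − 0.18240517)·138.8/2712 = 0.011198749.
Sum = 0.15962869.
SE = √(0.15962869) = 0.39954.

0.39954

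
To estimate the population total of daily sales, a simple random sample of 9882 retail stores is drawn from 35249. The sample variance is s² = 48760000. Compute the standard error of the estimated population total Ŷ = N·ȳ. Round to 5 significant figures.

2.1005 × 10^6

Var(Ŷ) = N²·Var(ȳ) = N²·(1 − n/N)·s²/n.
f = 9882/35249 = 0.28034838; Var(ȳ) = 0.71965162·48760000/9882 = 3550.9222.
Var(Ŷ) = 35249² · 3550.9222 = 4.4119924 × 10^12.
SE(Ŷ) = √(4.4119924 × 10^12) = 2.1005 × 10^6.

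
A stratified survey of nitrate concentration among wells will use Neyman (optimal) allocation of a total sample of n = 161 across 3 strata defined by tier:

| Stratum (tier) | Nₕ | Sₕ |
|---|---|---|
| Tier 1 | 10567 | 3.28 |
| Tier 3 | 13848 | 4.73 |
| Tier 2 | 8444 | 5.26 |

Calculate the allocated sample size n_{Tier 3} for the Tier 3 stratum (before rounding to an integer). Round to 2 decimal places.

72.94

Neyman allocation: nₕ = n·NₕSₕ / Σⱼ NⱼSⱼ.
Σ NⱼSⱼ = 10567·3.28 + 13848·4.73 + 8444·5.26 = 144576.24.
n_{Tier 3} = 161·13848·4.73 / 144576.24 = 72.94.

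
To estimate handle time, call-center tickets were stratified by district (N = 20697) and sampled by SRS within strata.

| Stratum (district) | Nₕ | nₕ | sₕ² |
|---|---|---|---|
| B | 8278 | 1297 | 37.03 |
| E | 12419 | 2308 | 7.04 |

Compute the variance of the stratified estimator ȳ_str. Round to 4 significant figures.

Var(ȳ_str) = Σₕ Wₕ²(1 − fₕ)sₕ²/nₕ with Wₕ = Nₕ/N, N = 20697.
B: Wₕ = 0.39996135; term = 0.39996135²·(1 − 0.15668036)·37.03/1297 = 0.0038516073.
E: Wₕ = 0.60003865; term = 0.60003865²·(1 − 0.18584427)·7.04/2308 = 8.9413438 × 10^-4.
Sum = 0.0047457417.

0.004746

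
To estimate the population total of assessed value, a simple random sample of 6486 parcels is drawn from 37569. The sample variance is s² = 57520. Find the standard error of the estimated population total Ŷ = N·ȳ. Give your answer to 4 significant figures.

101800

Var(Ŷ) = N²·Var(ȳ) = N²·(1 − n/N)·s²/n.
f = 6486/37569 = 0.17264234; Var(ȳ) = 0.82735766·57520/6486 = 7.3372823.
Var(Ŷ) = 37569² · 7.3372823 = 1.0356059 × 10^10.
SE(Ŷ) = √(1.0356059 × 10^10) = 101800.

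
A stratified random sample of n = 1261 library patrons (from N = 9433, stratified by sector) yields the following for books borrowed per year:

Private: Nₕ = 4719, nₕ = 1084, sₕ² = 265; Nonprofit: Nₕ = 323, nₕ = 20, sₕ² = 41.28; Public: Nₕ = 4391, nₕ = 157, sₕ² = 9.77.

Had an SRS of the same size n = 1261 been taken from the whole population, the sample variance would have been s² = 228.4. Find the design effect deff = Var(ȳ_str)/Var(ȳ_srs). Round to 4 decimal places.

0.3977

Var(ȳ_str) = Σ Wₕ²(1−fₕ)sₕ²/nₕ with Wₕ = Nₕ/9433:
  Private: (4719/9433)²·(1−1084/4719)·265/1084 = 0.047127165
  Nonprofit: (323/9433)²·(1−20/323)·41.28/20 = 0.0022701532
  Public: (4391/9433)²·(1−157/4391)·9.77/157 = 0.013001981
  → Var(ȳ_str) = 0.062399299.
Var(ȳ_srs) = (1 − 1261/9433)·228.4/1261 = 0.15691322.
deff = 0.062399299 / 0.15691322 = 0.3977.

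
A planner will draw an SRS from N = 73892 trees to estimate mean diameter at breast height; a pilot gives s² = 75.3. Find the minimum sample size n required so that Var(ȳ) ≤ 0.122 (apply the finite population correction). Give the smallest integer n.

613

Without fpc, n₀ = s²/D = 75.3/0.122 = 617.2131.
With fpc, (1 − n/N)·s²/n ≤ D requires n ≥ n₀/(1 + n₀/N) = 617.2131/(1 + 617.2131/73892) = 612.1003.
Rounding up, n = 613.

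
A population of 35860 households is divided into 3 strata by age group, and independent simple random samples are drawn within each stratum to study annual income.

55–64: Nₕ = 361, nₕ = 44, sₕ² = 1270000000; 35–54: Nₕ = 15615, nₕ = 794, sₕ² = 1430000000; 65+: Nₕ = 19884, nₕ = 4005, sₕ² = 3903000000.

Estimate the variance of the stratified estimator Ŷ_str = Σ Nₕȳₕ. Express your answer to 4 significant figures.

7.278 × 10^14

Var(Ŷ_str) = Σₕ Nₕ²(1 − fₕ)sₕ²/nₕ.
55–64: 361²·(1 − 44/361)·1270000000/44 = 3.303068 × 10^12.
35–54: 15615²·(1 − 794/15615)·1430000000/794 = 4.1680703 × 10^14.
65+: 19884²·(1 − 4005/19884)·3903000000/4005 = 3.0769677 × 10^14.
Sum = 7.2780687 × 10^14.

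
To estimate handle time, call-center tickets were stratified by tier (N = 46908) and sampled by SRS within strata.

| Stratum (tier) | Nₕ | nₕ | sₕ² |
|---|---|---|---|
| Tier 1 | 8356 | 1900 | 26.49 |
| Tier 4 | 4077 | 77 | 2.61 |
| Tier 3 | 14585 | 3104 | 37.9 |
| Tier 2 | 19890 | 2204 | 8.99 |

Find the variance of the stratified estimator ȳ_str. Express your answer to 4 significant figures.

Var(ȳ_str) = Σₕ Wₕ²(1 − fₕ)sₕ²/nₕ with Wₕ = Nₕ/N, N = 46908.
Tier 1: Wₕ = 0.17813593; term = 0.17813593²·(1 − 0.22738152)·26.49/1900 = 3.4181922 × 10^-4.
Tier 4: Wₕ = 0.08691481; term = 0.08691481²·(1 − 0.01888644)·2.61/77 = 2.5122141 × 10^-4.
Tier 3: Wₕ = 0.31092777; term = 0.31092777²·(1 − 0.21282139)·37.9/3104 = 9.2920131 × 10^-4.
Tier 2: Wₕ = 0.42402149; term = 0.42402149²·(1 − 0.11080945)·8.99/2204 = 6.5210672 × 10^-4.
Sum = 0.0021743487.

0.002174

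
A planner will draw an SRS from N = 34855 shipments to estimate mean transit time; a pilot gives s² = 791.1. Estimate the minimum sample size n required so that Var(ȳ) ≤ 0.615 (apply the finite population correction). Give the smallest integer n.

1241

Without fpc, n₀ = s²/D = 791.1/0.615 = 1286.3415.
With fpc, (1 − n/N)·s²/n ≤ D requires n ≥ n₀/(1 + n₀/N) = 1286.3415/(1 + 1286.3415/34855) = 1240.5581.
Rounding up, n = 1241.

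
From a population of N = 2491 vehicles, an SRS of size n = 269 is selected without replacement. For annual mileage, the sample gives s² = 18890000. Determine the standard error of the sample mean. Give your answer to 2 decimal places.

Under SRS without replacement, Var(ȳ) = (1 − f)·s²/n with f = n/N = 269/2491 = 0.10798876.
Var(ȳ) = (1 − 0.10798876)·18890000/269 = 0.89201124·70223.048 = 62639.748.
SE(ȳ) = √(62639.748) = 250.28.

250.28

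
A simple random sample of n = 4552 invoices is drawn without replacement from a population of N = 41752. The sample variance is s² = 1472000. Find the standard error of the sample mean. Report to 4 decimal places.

16.9741

Under SRS without replacement, Var(ȳ) = (1 − f)·s²/n with f = n/N = 4552/41752 = 0.10902472.
Var(ȳ) = (1 − 0.10902472)·1472000/4552 = 0.89097528·323.37434 = 288.11854.
SE(ȳ) = √(288.11854) = 16.9741.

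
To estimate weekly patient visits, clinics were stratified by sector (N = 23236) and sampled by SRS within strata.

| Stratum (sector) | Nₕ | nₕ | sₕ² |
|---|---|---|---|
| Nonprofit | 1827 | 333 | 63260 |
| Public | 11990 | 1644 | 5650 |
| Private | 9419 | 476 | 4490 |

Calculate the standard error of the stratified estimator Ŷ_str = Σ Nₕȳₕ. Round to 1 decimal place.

41706.3

Var(Ŷ_str) = Σₕ Nₕ²(1 − fₕ)sₕ²/nₕ.
Nonprofit: 1827²·(1 − 333/1827)·63260/333 = 5.1853025 × 10^8.
Public: 11990²·(1 − 1644/11990)·5650/1644 = 4.2632254 × 10^8.
Private: 9419²·(1 − 476/9419)·4490/476 = 7.9456131 × 10^8.
Sum = 1.7394141 × 10^9.
SE = √(1.7394141 × 10^9) = 41706.3.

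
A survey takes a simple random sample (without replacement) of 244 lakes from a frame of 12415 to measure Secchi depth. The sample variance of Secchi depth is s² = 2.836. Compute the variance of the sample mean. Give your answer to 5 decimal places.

Under SRS without replacement, Var(ȳ) = (1 − f)·s²/n with f = n/N = 244/12415 = 0.01965364.
Var(ȳ) = (1 − 0.01965364)·2.836/244 = 0.98034636·0.011622951 = 0.011394517.

0.01139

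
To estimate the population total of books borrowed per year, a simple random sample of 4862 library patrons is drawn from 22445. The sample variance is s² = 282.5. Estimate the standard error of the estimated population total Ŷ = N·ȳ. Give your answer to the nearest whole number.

4789

Var(Ŷ) = N²·Var(ȳ) = N²·(1 − n/N)·s²/n.
f = 4862/22445 = 0.21661840; Var(ȳ) = 0.78338160·282.5/4862 = 0.045517339.
Var(Ŷ) = 22445² · 0.045517339 = 2.2930635 × 10^7.
SE(Ŷ) = √(2.2930635 × 10^7) = 4789.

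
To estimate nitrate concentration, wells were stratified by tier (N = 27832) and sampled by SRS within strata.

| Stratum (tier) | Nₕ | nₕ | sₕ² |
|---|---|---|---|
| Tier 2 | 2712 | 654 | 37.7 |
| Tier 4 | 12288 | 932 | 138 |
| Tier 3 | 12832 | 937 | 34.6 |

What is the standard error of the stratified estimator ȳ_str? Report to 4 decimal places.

Var(ȳ_str) = Σₕ Wₕ²(1 − fₕ)sₕ²/nₕ with Wₕ = Nₕ/N, N = 27832.
Tier 2: Wₕ = 0.09744179; term = 0.09744179²·(1 − 0.24115044)·37.7/654 = 4.153458 × 10^-4.
Tier 4: Wₕ = 0.44150618; term = 0.44150618²·(1 − 0.07584635)·138/932 = 0.026673557.
Tier 3: Wₕ = 0.46105203; term = 0.46105203²·(1 − 0.07302057)·34.6/937 = 0.0072762309.
Sum = 0.034365134.
SE = √(0.034365134) = 0.1854.

0.1854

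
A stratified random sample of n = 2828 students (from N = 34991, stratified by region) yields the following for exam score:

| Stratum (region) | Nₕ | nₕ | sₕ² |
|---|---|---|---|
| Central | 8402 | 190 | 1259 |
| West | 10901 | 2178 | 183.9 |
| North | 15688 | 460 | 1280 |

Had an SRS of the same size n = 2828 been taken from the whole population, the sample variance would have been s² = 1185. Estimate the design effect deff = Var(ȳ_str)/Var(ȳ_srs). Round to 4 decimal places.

2.3962

Var(ȳ_str) = Σ Wₕ²(1−fₕ)sₕ²/nₕ with Wₕ = Nₕ/34991:
  Central: (8402/34991)²·(1−190/8402)·1259/190 = 0.37341438
  West: (10901/34991)²·(1−2178/10901)·183.9/2178 = 0.0065575764
  North: (15688/34991)²·(1−460/15688)·1280/460 = 0.54293755
  → Var(ȳ_str) = 0.92290951.
Var(ȳ_srs) = (1 − 2828/34991)·1185/2828 = 0.38515819.
deff = 0.92290951 / 0.38515819 = 2.3962.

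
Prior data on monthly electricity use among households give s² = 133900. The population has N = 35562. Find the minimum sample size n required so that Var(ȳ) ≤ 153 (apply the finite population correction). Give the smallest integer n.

855

Without fpc, n₀ = s²/D = 133900/153 = 875.1634.
With fpc, (1 − n/N)·s²/n ≤ D requires n ≥ n₀/(1 + n₀/N) = 875.1634/(1 + 875.1634/35562) = 854.1434.
Rounding up, n = 855.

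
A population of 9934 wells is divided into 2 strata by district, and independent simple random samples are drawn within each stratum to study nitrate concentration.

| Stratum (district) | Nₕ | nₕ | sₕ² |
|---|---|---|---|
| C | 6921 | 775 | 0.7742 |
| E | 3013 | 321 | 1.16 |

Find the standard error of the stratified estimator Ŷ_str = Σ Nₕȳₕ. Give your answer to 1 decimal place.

Var(Ŷ_str) = Σₕ Nₕ²(1 − fₕ)sₕ²/nₕ.
C: 6921²·(1 − 775/6921)·0.7742/775 = 42492.557.
E: 3013²·(1 − 321/3013)·1.16/321 = 29310.764.
Sum = 71803.321.
SE = √(71803.321) = 268.0.

268.0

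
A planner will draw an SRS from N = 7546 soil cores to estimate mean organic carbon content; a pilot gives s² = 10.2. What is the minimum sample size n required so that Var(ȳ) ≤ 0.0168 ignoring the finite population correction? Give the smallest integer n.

608

Without fpc, n₀ = s²/D = 10.2/0.0168 = 607.1429.
Rounding up, n = 608.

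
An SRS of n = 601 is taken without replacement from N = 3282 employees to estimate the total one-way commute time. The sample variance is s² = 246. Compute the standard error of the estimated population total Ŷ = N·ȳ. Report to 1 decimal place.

1897.8

Var(Ŷ) = N²·Var(ȳ) = N²·(1 − n/N)·s²/n.
f = 601/3282 = 0.18312005; Var(ȳ) = 0.81687995·246/601 = 0.33436351.
Var(Ŷ) = 3282² · 0.33436351 = 3.6016046 × 10^6.
SE(Ŷ) = √(3.6016046 × 10^6) = 1897.8.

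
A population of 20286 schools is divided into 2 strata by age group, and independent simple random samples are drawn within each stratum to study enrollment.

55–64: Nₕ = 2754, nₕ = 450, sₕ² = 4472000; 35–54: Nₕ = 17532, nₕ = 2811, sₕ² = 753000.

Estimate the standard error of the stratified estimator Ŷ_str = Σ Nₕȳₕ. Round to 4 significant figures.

Var(Ŷ_str) = Σₕ Nₕ²(1 − fₕ)sₕ²/nₕ.
55–64: 2754²·(1 − 450/2754)·4472000/450 = 6.3057347 × 10^10.
35–54: 17532²·(1 − 2811/17532)·753000/2811 = 6.9135786 × 10^10.
Sum = 1.3219313 × 10^11.
SE = √(1.3219313 × 10^11) = 363600.

363600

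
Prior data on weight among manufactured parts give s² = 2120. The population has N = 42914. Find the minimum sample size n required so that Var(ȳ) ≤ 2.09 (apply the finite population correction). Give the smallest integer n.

991

Without fpc, n₀ = s²/D = 2120/2.09 = 1014.3541.
With fpc, (1 − n/N)·s²/n ≤ D requires n ≥ n₀/(1 + n₀/N) = 1014.3541/(1 + 1014.3541/42914) = 990.9315.
Rounding up, n = 991.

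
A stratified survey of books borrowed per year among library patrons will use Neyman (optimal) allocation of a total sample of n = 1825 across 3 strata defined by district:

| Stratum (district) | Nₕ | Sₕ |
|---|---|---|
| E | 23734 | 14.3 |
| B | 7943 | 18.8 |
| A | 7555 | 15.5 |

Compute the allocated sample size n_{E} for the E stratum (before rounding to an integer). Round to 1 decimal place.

1022.4

Neyman allocation: nₕ = n·NₕSₕ / Σⱼ NⱼSⱼ.
Σ NⱼSⱼ = 23734·14.3 + 7943·18.8 + 7555·15.5 = 605827.1.
n_{E} = 1825·23734·14.3 / 605827.1 = 1022.4.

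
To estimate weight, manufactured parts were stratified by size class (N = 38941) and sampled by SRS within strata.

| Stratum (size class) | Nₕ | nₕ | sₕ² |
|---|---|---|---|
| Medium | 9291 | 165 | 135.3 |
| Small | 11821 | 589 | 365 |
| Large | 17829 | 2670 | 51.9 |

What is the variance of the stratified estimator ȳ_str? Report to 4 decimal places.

Var(ȳ_str) = Σₕ Wₕ²(1 − fₕ)sₕ²/nₕ with Wₕ = Nₕ/N, N = 38941.
Medium: Wₕ = 0.23859172; term = 0.23859172²·(1 − 0.01775912)·135.3/165 = 0.045850342.
Small: Wₕ = 0.30356180; term = 0.30356180²·(1 − 0.04982658)·365/589 = 0.054259362.
Large: Wₕ = 0.45784649; term = 0.45784649²·(1 − 0.14975602)·51.9/2670 = 0.003464491.
Sum = 0.1035742.

0.1036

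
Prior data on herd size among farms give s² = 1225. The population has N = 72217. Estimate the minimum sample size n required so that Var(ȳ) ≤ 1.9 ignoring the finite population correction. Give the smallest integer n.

645

Without fpc, n₀ = s²/D = 1225/1.9 = 644.7368.
Rounding up, n = 645.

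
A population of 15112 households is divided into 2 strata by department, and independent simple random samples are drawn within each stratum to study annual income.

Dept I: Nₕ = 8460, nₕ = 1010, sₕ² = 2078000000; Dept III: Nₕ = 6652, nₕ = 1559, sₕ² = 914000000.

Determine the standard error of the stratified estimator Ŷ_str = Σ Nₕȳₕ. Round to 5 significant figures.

1.2228 × 10^7

Var(Ŷ_str) = Σₕ Nₕ²(1 − fₕ)sₕ²/nₕ.
Dept I: 8460²·(1 − 1010/8460)·2078000000/1010 = 1.2967337 × 10^14.
Dept III: 6652²·(1 − 1559/6652)·914000000/1559 = 1.9862138 × 10^13.
Sum = 1.4953551 × 10^14.
SE = √(1.4953551 × 10^14) = 1.2228 × 10^7.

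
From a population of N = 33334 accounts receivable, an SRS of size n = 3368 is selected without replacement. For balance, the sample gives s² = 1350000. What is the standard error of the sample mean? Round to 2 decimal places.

Under SRS without replacement, Var(ȳ) = (1 − f)·s²/n with f = n/N = 3368/33334 = 0.10103798.
Var(ȳ) = (1 − 0.10103798)·1350000/3368 = 0.89896202·400.83135 = 360.33216.
SE(ȳ) = √(360.33216) = 18.98.

18.98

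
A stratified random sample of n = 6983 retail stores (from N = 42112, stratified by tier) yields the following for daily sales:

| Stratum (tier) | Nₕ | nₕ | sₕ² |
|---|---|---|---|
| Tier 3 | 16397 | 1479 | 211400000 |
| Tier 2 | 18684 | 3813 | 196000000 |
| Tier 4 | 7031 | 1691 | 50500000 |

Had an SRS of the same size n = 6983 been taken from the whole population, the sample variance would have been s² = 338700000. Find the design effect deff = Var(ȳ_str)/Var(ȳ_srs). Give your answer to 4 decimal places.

0.7019

Var(ȳ_str) = Σ Wₕ²(1−fₕ)sₕ²/nₕ with Wₕ = Nₕ/42112:
  Tier 3: (16397/42112)²·(1−1479/16397)·211400000/1479 = 19715.149
  Tier 2: (18684/42112)²·(1−3813/18684)·196000000/3813 = 8053.5538
  Tier 4: (7031/42112)²·(1−1691/7031)·50500000/1691 = 632.25808
  → Var(ȳ_str) = 28400.961.
Var(ȳ_srs) = (1 − 6983/42112)·338700000/6983 = 40460.67.
deff = 28400.961 / 40460.67 = 0.7019.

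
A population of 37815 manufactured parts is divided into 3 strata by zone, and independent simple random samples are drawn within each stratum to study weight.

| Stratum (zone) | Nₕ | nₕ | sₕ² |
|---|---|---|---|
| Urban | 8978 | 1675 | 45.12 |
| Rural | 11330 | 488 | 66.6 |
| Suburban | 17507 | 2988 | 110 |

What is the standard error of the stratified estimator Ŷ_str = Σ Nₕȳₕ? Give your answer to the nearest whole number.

5281

Var(Ŷ_str) = Σₕ Nₕ²(1 − fₕ)sₕ²/nₕ.
Urban: 8978²·(1 − 1675/8978)·45.12/1675 = 1.7661809 × 10^6.
Rural: 11330²·(1 − 488/11330)·66.6/488 = 1.676462 × 10^7.
Suburban: 17507²·(1 − 2988/17507)·110/2988 = 9.3575149 × 10^6.
Sum = 2.7888316 × 10^7.
SE = √(2.7888316 × 10^7) = 5281.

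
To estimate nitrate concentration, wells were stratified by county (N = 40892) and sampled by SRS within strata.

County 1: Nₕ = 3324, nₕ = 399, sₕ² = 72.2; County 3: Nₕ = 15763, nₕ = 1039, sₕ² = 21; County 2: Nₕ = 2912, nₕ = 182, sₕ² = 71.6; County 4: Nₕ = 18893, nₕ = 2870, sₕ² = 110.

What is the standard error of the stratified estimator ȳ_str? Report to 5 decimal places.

0.11255

Var(ȳ_str) = Σₕ Wₕ²(1 − fₕ)sₕ²/nₕ with Wₕ = Nₕ/N, N = 40892.
County 1: Wₕ = 0.08128729; term = 0.08128729²·(1 − 0.12003610)·72.2/399 = 0.0010521423.
County 3: Wₕ = 0.38547882; term = 0.38547882²·(1 − 0.06591385)·21/1039 = 0.0028053802.
County 2: Wₕ = 0.07121197; term = 0.07121197²·(1 − 0.06250000)·71.6/182 = 0.001870333.
County 4: Wₕ = 0.46202191; term = 0.46202191²·(1 − 0.15190811)·110/2870 = 0.0069387117.
Sum = 0.012666567.
SE = √(0.012666567) = 0.11255.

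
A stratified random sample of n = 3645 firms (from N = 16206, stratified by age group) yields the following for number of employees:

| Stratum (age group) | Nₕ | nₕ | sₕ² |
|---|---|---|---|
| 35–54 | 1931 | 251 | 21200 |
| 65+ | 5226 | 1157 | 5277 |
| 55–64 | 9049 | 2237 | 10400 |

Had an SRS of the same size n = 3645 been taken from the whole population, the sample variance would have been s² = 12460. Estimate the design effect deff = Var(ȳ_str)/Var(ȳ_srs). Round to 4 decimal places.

Var(ȳ_str) = Σ Wₕ²(1−fₕ)sₕ²/nₕ with Wₕ = Nₕ/16206:
  35–54: (1931/16206)²·(1−251/1931)·21200/251 = 1.0432827
  65+: (5226/16206)²·(1−1157/5226)·5277/1157 = 0.36928287
  55–64: (9049/16206)²·(1−2237/9049)·10400/2237 = 1.0911662
  → Var(ȳ_str) = 2.5037318.
Var(ȳ_srs) = (1 − 3645/16206)·12460/3645 = 2.6495303.
deff = 2.5037318 / 2.6495303 = 0.9450.

0.9450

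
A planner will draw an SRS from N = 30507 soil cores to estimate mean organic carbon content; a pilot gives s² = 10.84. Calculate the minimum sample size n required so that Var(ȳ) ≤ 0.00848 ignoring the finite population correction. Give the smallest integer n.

1279

Without fpc, n₀ = s²/D = 10.84/0.00848 = 1278.3019.
Rounding up, n = 1279.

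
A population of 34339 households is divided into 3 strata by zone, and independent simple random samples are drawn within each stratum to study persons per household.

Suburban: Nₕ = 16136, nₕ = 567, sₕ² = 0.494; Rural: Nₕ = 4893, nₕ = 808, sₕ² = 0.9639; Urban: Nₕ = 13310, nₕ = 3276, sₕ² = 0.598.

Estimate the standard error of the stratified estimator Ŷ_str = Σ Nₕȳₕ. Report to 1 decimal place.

516.8

Var(Ŷ_str) = Σₕ Nₕ²(1 − fₕ)sₕ²/nₕ.
Suburban: 16136²·(1 − 567/16136)·0.494/567 = 218877.18.
Rural: 4893²·(1 − 808/4893)·0.9639/808 = 23844.482.
Urban: 13310²·(1 − 3276/13310)·0.598/3276 = 24378.638.
Sum = 267100.3.
SE = √(267100.3) = 516.8.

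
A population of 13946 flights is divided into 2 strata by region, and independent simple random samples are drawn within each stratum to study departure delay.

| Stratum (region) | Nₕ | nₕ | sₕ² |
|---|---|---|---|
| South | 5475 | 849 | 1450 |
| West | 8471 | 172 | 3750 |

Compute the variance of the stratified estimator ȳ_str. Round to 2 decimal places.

Var(ȳ_str) = Σₕ Wₕ²(1 − fₕ)sₕ²/nₕ with Wₕ = Nₕ/N, N = 13946.
South: Wₕ = 0.39258569; term = 0.39258569²·(1 − 0.15506849)·1450/849 = 0.22240817.
West: Wₕ = 0.60741431; term = 0.60741431²·(1 − 0.02030457)·3750/172 = 7.8806846.
Sum = 8.1030928.

8.10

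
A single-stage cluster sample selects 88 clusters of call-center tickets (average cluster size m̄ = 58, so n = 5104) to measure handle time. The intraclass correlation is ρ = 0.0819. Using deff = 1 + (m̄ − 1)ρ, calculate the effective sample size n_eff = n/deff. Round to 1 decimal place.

deff = 1 + (58 − 1)·0.0819 = 1 + 4.6683 = 5.6683.
n_eff = 5104 / 5.6683 = 900.4.

900.4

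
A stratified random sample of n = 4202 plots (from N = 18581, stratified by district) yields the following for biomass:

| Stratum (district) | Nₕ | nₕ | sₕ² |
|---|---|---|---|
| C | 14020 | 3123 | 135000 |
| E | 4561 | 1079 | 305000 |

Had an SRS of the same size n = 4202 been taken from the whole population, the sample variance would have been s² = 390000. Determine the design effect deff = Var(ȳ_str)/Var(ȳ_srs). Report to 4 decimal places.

0.4474

Var(ȳ_str) = Σ Wₕ²(1−fₕ)sₕ²/nₕ with Wₕ = Nₕ/18581:
  C: (14020/18581)²·(1−3123/14020)·135000/3123 = 19.128397
  E: (4561/18581)²·(1−1079/4561)·305000/1079 = 13.002566
  → Var(ȳ_str) = 32.130963.
Var(ȳ_srs) = (1 − 4202/18581)·390000/4202 = 71.823764.
deff = 32.130963 / 71.823764 = 0.4474.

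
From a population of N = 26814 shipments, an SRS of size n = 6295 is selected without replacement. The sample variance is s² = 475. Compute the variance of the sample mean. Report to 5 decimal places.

Under SRS without replacement, Var(ȳ) = (1 − f)·s²/n with f = n/N = 6295/26814 = 0.23476542.
Var(ȳ) = (1 − 0.23476542)·475/6295 = 0.76523458·0.075456712 = 0.057742085.

0.05774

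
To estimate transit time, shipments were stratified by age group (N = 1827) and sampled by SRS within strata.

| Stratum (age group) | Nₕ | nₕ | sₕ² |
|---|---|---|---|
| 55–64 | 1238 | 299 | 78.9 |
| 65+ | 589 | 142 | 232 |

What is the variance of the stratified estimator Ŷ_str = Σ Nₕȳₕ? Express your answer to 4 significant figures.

Var(Ŷ_str) = Σₕ Nₕ²(1 − fₕ)sₕ²/nₕ.
55–64: 1238²·(1 − 299/1238)·78.9/299 = 306755.28.
65+: 589²·(1 − 142/589)·232/142 = 430152.51.
Sum = 736907.79.

736900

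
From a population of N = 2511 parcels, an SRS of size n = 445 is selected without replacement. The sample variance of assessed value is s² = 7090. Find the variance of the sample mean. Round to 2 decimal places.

Under SRS without replacement, Var(ȳ) = (1 − f)·s²/n with f = n/N = 445/2511 = 0.17722023.
Var(ȳ) = (1 − 0.17722023)·7090/445 = 0.82277977·15.932584 = 13.109008.

13.11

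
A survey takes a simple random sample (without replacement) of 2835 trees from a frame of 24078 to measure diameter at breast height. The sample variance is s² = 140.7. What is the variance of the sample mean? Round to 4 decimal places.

Under SRS without replacement, Var(ȳ) = (1 − f)·s²/n with f = n/N = 2835/24078 = 0.11774234.
Var(ȳ) = (1 − 0.11774234)·140.7/2835 = 0.88225766·0.04962963 = 0.043786121.

0.0438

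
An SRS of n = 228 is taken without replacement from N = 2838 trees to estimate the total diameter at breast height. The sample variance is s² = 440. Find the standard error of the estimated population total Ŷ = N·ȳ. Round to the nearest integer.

3781

Var(Ŷ) = N²·Var(ȳ) = N²·(1 − n/N)·s²/n.
f = 228/2838 = 0.08033827; Var(ȳ) = 0.91966173·440/228 = 1.7747858.
Var(Ŷ) = 2838² · 1.7747858 = 1.4294558 × 10^7.
SE(Ŷ) = √(1.4294558 × 10^7) = 3781.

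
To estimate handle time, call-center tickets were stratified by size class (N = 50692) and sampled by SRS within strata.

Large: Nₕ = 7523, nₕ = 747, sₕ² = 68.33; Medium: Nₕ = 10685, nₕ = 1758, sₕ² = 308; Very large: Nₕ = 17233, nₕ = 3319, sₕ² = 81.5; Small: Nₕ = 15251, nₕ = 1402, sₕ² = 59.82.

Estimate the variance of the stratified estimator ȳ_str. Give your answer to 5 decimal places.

Var(ȳ_str) = Σₕ Wₕ²(1 − fₕ)sₕ²/nₕ with Wₕ = Nₕ/N, N = 50692.
Large: Wₕ = 0.14840606; term = 0.14840606²·(1 − 0.09929549)·68.33/747 = 0.0018145813.
Medium: Wₕ = 0.21078277; term = 0.21078277²·(1 − 0.16452971)·308/1758 = 0.006503289.
Very large: Wₕ = 0.33995502; term = 0.33995502²·(1 − 0.19259560)·81.5/3319 = 0.0022913129.
Small: Wₕ = 0.30085615; term = 0.30085615²·(1 − 0.09192840)·59.82/1402 = 0.0035070041.
Sum = 0.014116187.

0.01412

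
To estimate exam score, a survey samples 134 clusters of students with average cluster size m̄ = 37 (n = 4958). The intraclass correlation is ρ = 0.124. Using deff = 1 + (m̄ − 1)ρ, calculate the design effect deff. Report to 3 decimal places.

deff = 1 + (37 − 1)·0.124 = 1 + 4.464 = 5.464.

5.464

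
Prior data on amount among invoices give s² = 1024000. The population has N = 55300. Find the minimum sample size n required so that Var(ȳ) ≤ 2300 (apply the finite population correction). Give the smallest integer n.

Without fpc, n₀ = s²/D = 1024000/2300 = 445.2174.
With fpc, (1 − n/N)·s²/n ≤ D requires n ≥ n₀/(1 + n₀/N) = 445.2174/(1 + 445.2174/55300) = 441.6616.
Rounding up, n = 442.

442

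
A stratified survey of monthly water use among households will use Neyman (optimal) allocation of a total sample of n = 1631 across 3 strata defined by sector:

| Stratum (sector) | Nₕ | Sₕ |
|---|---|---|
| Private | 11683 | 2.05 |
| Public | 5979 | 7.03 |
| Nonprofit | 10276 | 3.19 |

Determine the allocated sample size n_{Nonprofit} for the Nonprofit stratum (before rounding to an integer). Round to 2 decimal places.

541.35

Neyman allocation: nₕ = n·NₕSₕ / Σⱼ NⱼSⱼ.
Σ NⱼSⱼ = 11683·2.05 + 5979·7.03 + 10276·3.19 = 98762.96.
n_{Nonprofit} = 1631·10276·3.19 / 98762.96 = 541.35.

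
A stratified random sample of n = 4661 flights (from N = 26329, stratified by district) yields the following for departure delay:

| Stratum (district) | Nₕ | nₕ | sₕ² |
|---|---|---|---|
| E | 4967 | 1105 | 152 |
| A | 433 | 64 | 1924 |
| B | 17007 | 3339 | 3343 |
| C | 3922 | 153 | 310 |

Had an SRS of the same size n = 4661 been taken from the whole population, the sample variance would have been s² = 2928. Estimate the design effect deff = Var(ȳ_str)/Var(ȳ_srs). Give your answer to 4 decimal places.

Var(ȳ_str) = Σ Wₕ²(1−fₕ)sₕ²/nₕ with Wₕ = Nₕ/26329:
  E: (4967/26329)²·(1−1105/4967)·152/1105 = 0.0038064402
  A: (433/26329)²·(1−64/433)·1924/64 = 0.0069290011
  B: (17007/26329)²·(1−3339/17007)·3343/3339 = 0.33572518
  C: (3922/26329)²·(1−153/3922)·310/153 = 0.043205124
  → Var(ȳ_str) = 0.38966575.
Var(ȳ_srs) = (1 − 4661/26329)·2928/4661 = 0.5169832.
deff = 0.38966575 / 0.5169832 = 0.7537.

0.7537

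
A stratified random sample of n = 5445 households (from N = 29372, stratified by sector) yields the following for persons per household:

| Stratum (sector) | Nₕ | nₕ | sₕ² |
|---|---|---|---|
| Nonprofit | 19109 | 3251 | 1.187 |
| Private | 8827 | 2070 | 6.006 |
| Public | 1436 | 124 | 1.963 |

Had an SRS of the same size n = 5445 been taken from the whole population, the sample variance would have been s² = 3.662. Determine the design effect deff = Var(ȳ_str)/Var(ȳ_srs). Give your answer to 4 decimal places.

0.6633

Var(ȳ_str) = Σ Wₕ²(1−fₕ)sₕ²/nₕ with Wₕ = Nₕ/29372:
  Nonprofit: (19109/29372)²·(1−3251/19109)·1.187/3251 = 1.2824873 × 10^-4
  Private: (8827/29372)²·(1−2070/8827)·6.006/2070 = 2.0059264 × 10^-4
  Public: (1436/29372)²·(1−124/1436)·1.963/124 = 3.457163 × 10^-5
  → Var(ȳ_str) = 3.63413 × 10^-4.
Var(ȳ_srs) = (1 − 5445/29372)·3.662/5445 = 5.4786706 × 10^-4.
deff = (3.63413 × 10^-4) / (5.4786706 × 10^-4) = 0.6633.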